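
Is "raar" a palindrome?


Word: "raar"
Reversed: "raar"
Forward == Backward? raar == raar
Palindrome = Yes


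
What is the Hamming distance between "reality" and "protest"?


Comparing character by character (same length = 7):
  Pos 0: 'r' vs 'p' !=
  Pos 1: 'e' vs 'r' !=
  Pos 2: 'a' vs 'o' !=
  Pos 3: 'l' vs 't' !=
  Pos 4: 'i' vs 'e' !=
  Pos 5: 't' vs 's' !=
  Pos 6: 'y' vs 't' !=
Hamming distance = 7


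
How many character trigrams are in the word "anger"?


Word: "anger" (length 5)
Number of 3-grams = length - 3 + 1 = 5 - 3 + 1
= 3


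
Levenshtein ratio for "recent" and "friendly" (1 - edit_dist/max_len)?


Word 1: "recent" (length 6)
Word 2: "friendly" (length 8)
One optimal edit sequence:
  1. insert 'f'  (+1)
  2. keep 'r'
  3. insert 'i'  (+1)
  4. keep 'e'
  5. substitute 'c' -> 'n'  (+1)
  6. substitute 'e' -> 'd'  (+1)
  7. substitute 'n' -> 'l'  (+1)
  8. substitute 't' -> 'y'  (+1)
Edit distance = 6
Max length = max(6, 8) = 8
Similarity = 1 - 6/8
= 0.2500


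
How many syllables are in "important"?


Word: "important"
Syllable breakdown: im-por-tant
Counting: 3 parts
= 3 syllables


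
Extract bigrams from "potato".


Word: "potato" (length 6)
Number of bigrams = 6 - 2 + 1 = 5
  Position 0: "po"
  Position 1: "ot"
  Position 2: "ta"
  Position 3: "at"
  Position 4: "to"
Bigrams = "po", "ot", "ta", "at", "to"


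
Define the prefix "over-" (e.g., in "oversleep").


Prefix: over-
Example: oversleep = over- + sleep
Meaning = excessive


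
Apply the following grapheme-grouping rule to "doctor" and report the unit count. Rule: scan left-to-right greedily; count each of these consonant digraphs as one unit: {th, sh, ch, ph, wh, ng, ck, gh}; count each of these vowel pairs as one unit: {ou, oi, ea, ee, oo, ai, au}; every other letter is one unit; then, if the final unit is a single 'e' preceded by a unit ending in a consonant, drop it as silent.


Word: "doctor" (6 letters)
Left-to-right scan:
  (1) 'd' (letter)
  (2) 'o' (letter)
  (3) 'c' (letter)
  (4) 't' (letter)
  (5) 'o' (letter)
  (6) 'r' (letter)
Units from scan: 6
Sound units = 6 units


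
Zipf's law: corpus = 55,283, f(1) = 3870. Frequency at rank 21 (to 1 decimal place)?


Zipf's law: f(r) = f(1) / r
f(1) = 3870
f(21) = 3870 / 21
= 184.3 occurrences


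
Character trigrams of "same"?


Word: "same" (length 4)
Number of trigrams = 4 - 3 + 1 = 2
  Position 0: "sam"
  Position 1: "ame"
Trigrams = "sam", "ame"


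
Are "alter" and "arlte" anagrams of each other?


Word 1: "alter" → sorted: aelrt
Word 2: "arlte" → sorted: aelrt
Same letters? aelrt == aelrt
Anagram = Yes


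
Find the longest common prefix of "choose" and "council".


Word 1: "choose"
Word 2: "council"
Comparing from start:
  Pos 0: 'c' == 'c'
  Pos 1: 'h' != 'o' (stop)
LCP = "c" (length 1)


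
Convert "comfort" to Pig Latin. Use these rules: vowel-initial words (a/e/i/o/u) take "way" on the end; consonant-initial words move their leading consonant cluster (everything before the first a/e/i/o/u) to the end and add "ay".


Word: "comfort"
Starts with consonant(s) → move to end, add 'ay'
Consonant cluster: "c"
Pig Latin = "omfortcay"


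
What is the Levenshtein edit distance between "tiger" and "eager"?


Word 1: "tiger" (length 5)
Word 2: "eager" (length 5)
One optimal edit sequence (insert/delete/substitute each cost 1):
  1. substitute 't' -> 'e'  (+1)
  2. substitute 'i' -> 'a'  (+1)
  3. keep 'g'
  4. keep 'e'
  5. keep 'r'
Total edit operations: 2
Edit distance = 2


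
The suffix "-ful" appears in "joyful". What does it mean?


Suffix: -ful
Example: joyful (joy + -ful)
Meaning = full of


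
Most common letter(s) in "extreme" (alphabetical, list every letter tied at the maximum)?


Word: "extreme"
Letter counts:
  'e': 3
  'm': 1
  'r': 1
  't': 1
  'x': 1
Maximum count = 3
Most frequent = 'e' (3 times each)


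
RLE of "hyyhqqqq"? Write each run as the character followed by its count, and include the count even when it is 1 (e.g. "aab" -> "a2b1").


String: "hyyhqqqq"
Scanning for consecutive runs:
  'h' x 1
  'y' x 2
  'h' x 1
  'q' x 4
RLE = "h1y2h1q4"


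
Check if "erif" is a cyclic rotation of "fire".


Word: "fire", Candidate: "erif"
Method: check if candidate is substring of word+word
"firefire" contains "erif"? No
Is rotation = No


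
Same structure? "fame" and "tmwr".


Pattern of "fame": [0, 1, 2, 3]
Pattern of "tmwr": [0, 1, 2, 3]
Patterns match
Same pattern = Yes


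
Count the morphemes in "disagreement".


Word: "disagreement"
Morphemes: dis- / agree / -ment
Each morpheme carries meaning
= 3 morphemes


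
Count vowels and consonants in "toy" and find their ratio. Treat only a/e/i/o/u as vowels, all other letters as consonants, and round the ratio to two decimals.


Word: "toy"
Vowels (a,e,i,o,u): 1
Consonants: 2
Ratio = 1/2
= 0.50


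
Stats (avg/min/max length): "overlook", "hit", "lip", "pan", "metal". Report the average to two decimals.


Lengths: "overlook"=8, "hit"=3, "lip"=3, "pan"=3, "metal"=5
Sum = 22, Count = 5
Average = 22/5 = 4.40
= avg=4.40, min=3, max=8


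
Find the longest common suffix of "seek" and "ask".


Word 1: "seek"
Word 2: "ask"
Comparing from end:
  Pos -1: 'k' == 'k'
  Pos -2: 'e' != 's' (stop)
LCS = "k" (length 1)


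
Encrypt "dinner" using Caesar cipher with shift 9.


Word: "dinner"
Shift: 9
Each letter → (letter + shift) mod 26:
  'd' (3) + 9 = 12 → 'm'
  'i' (8) + 9 = 17 → 'r'
  'n' (13) + 9 = 22 → 'w'
  'n' (13) + 9 = 22 → 'w'
  'e' (4) + 9 = 13 → 'n'
  'r' (17) + 9 = 0 → 'a'
Result = "mrwwna"


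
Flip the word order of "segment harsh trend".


Original: "segment harsh trend"
Words (1..n): segment | harsh | trend
Reversed (n..1): trend | harsh | segment
Result = "trend harsh segment"


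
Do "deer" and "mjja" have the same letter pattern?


Pattern of "deer": [0, 1, 1, 2]
Pattern of "mjja": [0, 1, 1, 2]
Patterns match
Same pattern = Yes


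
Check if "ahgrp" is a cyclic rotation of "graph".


Word: "graph", Candidate: "ahgrp"
Method: check if candidate is substring of word+word
"graphgraph" contains "ahgrp"? No
Is rotation = No


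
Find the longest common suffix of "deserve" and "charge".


Word 1: "deserve"
Word 2: "charge"
Comparing from end:
  Pos -1: 'e' == 'e'
  Pos -2: 'v' != 'g' (stop)
LCS = "e" (length 1)


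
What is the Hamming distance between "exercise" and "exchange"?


Comparing character by character (same length = 8):
  Pos 0: 'e' vs 'e' =
  Pos 1: 'x' vs 'x' =
  Pos 2: 'e' vs 'c' !=
  Pos 3: 'r' vs 'h' !=
  Pos 4: 'c' vs 'a' !=
  Pos 5: 'i' vs 'n' !=
  Pos 6: 's' vs 'g' !=
  Pos 7: 'e' vs 'e' =
Hamming distance = 5


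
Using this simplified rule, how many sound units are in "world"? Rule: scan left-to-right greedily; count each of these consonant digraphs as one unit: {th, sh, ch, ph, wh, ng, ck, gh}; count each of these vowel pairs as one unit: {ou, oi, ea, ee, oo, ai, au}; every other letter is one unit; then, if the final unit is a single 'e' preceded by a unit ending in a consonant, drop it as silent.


Word: "world" (5 letters)
Left-to-right scan:
  1. 'w' (letter)
  2. 'o' (letter)
  3. 'r' (letter)
  4. 'l' (letter)
  5. 'd' (letter)
Units from scan: 5
Sound units = 5 units


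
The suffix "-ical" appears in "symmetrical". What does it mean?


Suffix: -ical
Example: symmetrical = symmetry + -ical, with a spelling change
Meaning = relating to


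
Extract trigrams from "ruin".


Word: "ruin" (length 4)
Number of trigrams = 4 - 3 + 1 = 2
  Position 0: "rui"
  Position 1: "uin"
Trigrams = "rui", "uin"


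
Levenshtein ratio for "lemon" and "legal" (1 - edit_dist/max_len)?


Word 1: "lemon" (length 5)
Word 2: "legal" (length 5)
One optimal edit sequence:
  1. keep 'l'
  2. keep 'e'
  3. substitute 'm' -> 'g'  (+1)
  4. substitute 'o' -> 'a'  (+1)
  5. substitute 'n' -> 'l'  (+1)
Edit distance = 3
Max length = max(5, 5) = 5
Similarity = 1 - 3/5
= 0.4000


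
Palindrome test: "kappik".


Word: "kappik"
Reversed: "kippak"
Forward == Backward? kappik != kippak
Palindrome = No


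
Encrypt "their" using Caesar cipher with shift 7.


Word: "their"
Shift: 7
Each letter → (letter + shift) mod 26:
  't' (19) + 7 = 0 → 'a'
  'h' (7) + 7 = 14 → 'o'
  'e' (4) + 7 = 11 → 'l'
  'i' (8) + 7 = 15 → 'p'
  'r' (17) + 7 = 24 → 'y'
Result = "aolpy"


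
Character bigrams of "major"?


Word: "major" (length 5)
Number of bigrams = 5 - 2 + 1 = 4
  Position 0: "ma"
  Position 1: "aj"
  Position 2: "jo"
  Position 3: "or"
Bigrams = "ma", "aj", "jo", "or"


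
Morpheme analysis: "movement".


Word: "movement"
Morphemes: move | -ment
Each morpheme carries meaning
= 2 morphemes


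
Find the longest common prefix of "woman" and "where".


Word 1: "woman"
Word 2: "where"
Comparing from start:
  Pos 0: 'w' == 'w'
  Pos 1: 'o' != 'h' (stop)
LCP = "w" (length 1)


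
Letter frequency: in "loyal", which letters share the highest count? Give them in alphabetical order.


Word: "loyal"
Letter counts:
  'a': 1
  'l': 2
  'o': 1
  'y': 1
Maximum count = 2
Most frequent = 'l' (2 times each)


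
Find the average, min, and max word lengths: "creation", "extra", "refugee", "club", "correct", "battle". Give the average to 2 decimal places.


Lengths: "creation"=8, "extra"=5, "refugee"=7, "club"=4, "correct"=7, "battle"=6
Sum = 37, Count = 6
Average = 37/6 = 6.17
= avg=6.17, min=4, max=8


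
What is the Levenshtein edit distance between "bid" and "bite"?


Word 1: "bid" (length 3)
Word 2: "bite" (length 4)
One optimal edit sequence (insert/delete/substitute each cost 1):
  1. keep 'b'
  2. keep 'i'
  3. insert 't'  (+1)
  4. substitute 'd' -> 'e'  (+1)
Total edit operations: 2
Edit distance = 2


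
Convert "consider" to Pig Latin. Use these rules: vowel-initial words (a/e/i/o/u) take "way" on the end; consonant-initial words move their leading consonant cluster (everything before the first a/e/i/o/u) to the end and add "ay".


Word: "consider"
Starts with consonant(s) → move to end, add 'ay'
Consonant cluster: "c"
Pig Latin = "onsidercay"


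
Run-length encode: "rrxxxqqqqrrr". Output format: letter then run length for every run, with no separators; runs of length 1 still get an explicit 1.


String: "rrxxxqqqqrrr"
Scanning for consecutive runs:
  'r' x 2
  'x' x 3
  'q' x 4
  'r' x 3
RLE = "r2x3q4r3"


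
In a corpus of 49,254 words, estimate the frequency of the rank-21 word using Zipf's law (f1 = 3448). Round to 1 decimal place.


Zipf's law: f(r) = f(1) / r
f(1) = 3448
f(21) = 3448 / 21
= 164.2 occurrences


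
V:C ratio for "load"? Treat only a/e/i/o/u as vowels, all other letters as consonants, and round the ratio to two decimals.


Word: "load"
Vowels (a,e,i,o,u): 2
Consonants: 2
Ratio = 2/2
= 1.00


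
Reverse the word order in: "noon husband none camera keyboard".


Original: "noon husband none camera keyboard"
Words (1..n): noon | husband | none | camera | keyboard
Reversed (n..1): keyboard | camera | none | husband | noon
Result = "keyboard camera none husband noon"


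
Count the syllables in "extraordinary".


Word: "extraordinary"
Syllable breakdown: ex / traor / di / nar / y
Counting: 5 parts
= 5 syllables


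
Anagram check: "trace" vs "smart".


Word 1: "trace" → sorted: acert
Word 2: "smart" → sorted: amrst
Same letters? acert != amrst
Anagram = No


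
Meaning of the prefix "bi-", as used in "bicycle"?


Prefix: bi-
Example: bicycle = bi- + cycle
Meaning = two


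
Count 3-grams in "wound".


Word: "wound" (length 5)
Number of 3-grams = length - 3 + 1 = 5 - 3 + 1
= 3


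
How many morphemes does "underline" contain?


Word: "underline"
Morphemes: under- | line
Each morpheme carries meaning
= 2 morphemes


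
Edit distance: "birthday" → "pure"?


Word 1: "birthday" (length 8)
Word 2: "pure" (length 4)
One optimal edit sequence (insert/delete/substitute each cost 1):
  1. substitute 'b' -> 'p'  (+1)
  2. substitute 'i' -> 'u'  (+1)
  3. keep 'r'
  4. delete 't'  (+1)
  5. delete 'h'  (+1)
  6. delete 'd'  (+1)
  7. delete 'a'  (+1)
  8. substitute 'y' -> 'e'  (+1)
Total edit operations: 7
Edit distance = 7


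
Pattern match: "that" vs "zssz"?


Pattern of "that": [0, 1, 2, 0]
Pattern of "zssz": [0, 1, 1, 0]
Patterns do not match
Same pattern = No


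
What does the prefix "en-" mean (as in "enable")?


Prefix: en-
Example: enable = en- + able
Meaning = cause to / put into


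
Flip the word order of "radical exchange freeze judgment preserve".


Original: "radical exchange freeze judgment preserve"
Words (1..n): radical | exchange | freeze | judgment | preserve
Reversed (n..1): preserve | judgment | freeze | exchange | radical
Result = "preserve judgment freeze exchange radical"


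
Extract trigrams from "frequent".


Word: "frequent" (length 8)
Number of trigrams = 8 - 3 + 1 = 6
  Position 0: "fre"
  Position 1: "req"
  Position 2: "equ"
  Position 3: "que"
  Position 4: "uen"
  Position 5: "ent"
Trigrams = "fre", "req", "equ", "que", "uen", "ent"


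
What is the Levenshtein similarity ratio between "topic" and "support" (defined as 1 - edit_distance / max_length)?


Word 1: "topic" (length 5)
Word 2: "support" (length 7)
One optimal edit sequence:
  1. insert 's'  (+1)
  2. substitute 't' -> 'u'  (+1)
  3. substitute 'o' -> 'p'  (+1)
  4. keep 'p'
  5. insert 'o'  (+1)
  6. substitute 'i' -> 'r'  (+1)
  7. substitute 'c' -> 't'  (+1)
Edit distance = 6
Max length = max(5, 7) = 7
Similarity = 1 - 6/7
= 0.1429


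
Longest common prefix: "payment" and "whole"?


Word 1: "payment"
Word 2: "whole"
Comparing from start:
  Pos 0: 'p' != 'w' (stop)
LCP = "" (length 0)


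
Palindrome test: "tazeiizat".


Word: "tazeiizat"
Reversed: "taziiezat"
Forward == Backward? tazeiizat != taziiezat
Palindrome = No


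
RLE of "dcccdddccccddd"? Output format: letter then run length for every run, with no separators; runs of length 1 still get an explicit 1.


String: "dcccdddccccddd"
Scanning for consecutive runs:
  'd' x 1
  'c' x 3
  'd' x 3
  'c' x 4
  'd' x 3
RLE = "d1c3d3c4d3"


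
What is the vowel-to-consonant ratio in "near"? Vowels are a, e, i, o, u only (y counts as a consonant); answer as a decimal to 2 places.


Word: "near"
Vowels (a,e,i,o,u): 2
Consonants: 2
Ratio = 2/2
= 1.00


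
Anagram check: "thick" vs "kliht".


Word 1: "thick" → sorted: chikt
Word 2: "kliht" → sorted: hiklt
Same letters? chikt != hiklt
Anagram = No


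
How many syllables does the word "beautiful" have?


Word: "beautiful"
Syllable breakdown: beau / ti / ful
Counting: 3 parts
= 3 syllables


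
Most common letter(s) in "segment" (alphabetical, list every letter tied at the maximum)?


Word: "segment"
Letter counts:
  'e': 2
  'g': 1
  'm': 1
  'n': 1
  's': 1
  't': 1
Maximum count = 2
Most frequent = 'e' (2 times each)


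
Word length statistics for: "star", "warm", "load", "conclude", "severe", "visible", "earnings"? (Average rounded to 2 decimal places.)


Lengths: "star"=4, "warm"=4, "load"=4, "conclude"=8, "severe"=6, "visible"=7, "earnings"=8
Sum = 41, Count = 7
Average = 41/7 = 5.86
= avg=5.86, min=4, max=8


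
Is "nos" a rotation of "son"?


Word: "son", Candidate: "nos"
Method: check if candidate is substring of word+word
"sonson" contains "nos"? No
Is rotation = No


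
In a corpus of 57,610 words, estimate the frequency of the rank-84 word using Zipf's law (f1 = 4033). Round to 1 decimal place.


Zipf's law: f(r) = f(1) / r
f(1) = 4033
f(84) = 4033 / 84
= 48.0 occurrences


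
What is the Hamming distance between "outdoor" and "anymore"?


Comparing character by character (same length = 7):
  Pos 0: 'o' vs 'a' !=
  Pos 1: 'u' vs 'n' !=
  Pos 2: 't' vs 'y' !=
  Pos 3: 'd' vs 'm' !=
  Pos 4: 'o' vs 'o' =
  Pos 5: 'o' vs 'r' !=
  Pos 6: 'r' vs 'e' !=
Hamming distance = 6


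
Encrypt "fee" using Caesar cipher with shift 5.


Word: "fee"
Shift: 5
Each letter → (letter + shift) mod 26:
  'f' (5) + 5 = 10 → 'k'
  'e' (4) + 5 = 9 → 'j'
  'e' (4) + 5 = 9 → 'j'
Result = "kjj"


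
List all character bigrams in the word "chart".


Word: "chart" (length 5)
Number of bigrams = 5 - 2 + 1 = 4
  Position 0: "ch"
  Position 1: "ha"
  Position 2: "ar"
  Position 3: "rt"
Bigrams = "ch", "ha", "ar", "rt"


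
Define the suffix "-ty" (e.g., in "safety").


Suffix: -ty
Example: safety = safe + -ty
Meaning = quality of


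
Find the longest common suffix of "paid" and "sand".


Word 1: "paid"
Word 2: "sand"
Comparing from end:
  Pos -1: 'd' == 'd'
  Pos -2: 'i' != 'n' (stop)
LCS = "d" (length 1)


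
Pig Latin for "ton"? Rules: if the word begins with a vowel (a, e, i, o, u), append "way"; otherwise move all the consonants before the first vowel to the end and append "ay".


Word: "ton"
Starts with consonant(s) → move to end, add 'ay'
Consonant cluster: "t"
Pig Latin = "ontay"


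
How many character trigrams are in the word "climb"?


Word: "climb" (length 5)
Number of 3-grams = length - 3 + 1 = 5 - 3 + 1
= 3


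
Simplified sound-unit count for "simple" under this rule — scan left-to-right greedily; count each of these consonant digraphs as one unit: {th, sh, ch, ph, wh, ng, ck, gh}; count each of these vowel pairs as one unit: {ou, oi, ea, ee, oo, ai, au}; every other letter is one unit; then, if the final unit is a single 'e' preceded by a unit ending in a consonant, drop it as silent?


Word: "simple" (6 letters)
Left-to-right scan:
  [1] 's' (letter)
  [2] 'i' (letter)
  [3] 'm' (letter)
  [4] 'p' (letter)
  [5] 'l' (letter)
  [6] 'e' (letter)
Units from scan: 6
Final unit is 'e' after a consonant -> drop as silent (-1)
Sound units = 5 units


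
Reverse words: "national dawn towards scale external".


Original: "national dawn towards scale external"
Words (1..n): national | dawn | towards | scale | external
Reversed (n..1): external | scale | towards | dawn | national
Result = "external scale towards dawn national"


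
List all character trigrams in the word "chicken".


Word: "chicken" (length 7)
Number of trigrams = 7 - 3 + 1 = 5
  Position 0: "chi"
  Position 1: "hic"
  Position 2: "ick"
  Position 3: "cke"
  Position 4: "ken"
Trigrams = "chi", "hic", "ick", "cke", "ken"


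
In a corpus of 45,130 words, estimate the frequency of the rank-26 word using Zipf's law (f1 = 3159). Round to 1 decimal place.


Zipf's law: f(r) = f(1) / r
f(1) = 3159
f(26) = 3159 / 26
= 121.5 occurrences


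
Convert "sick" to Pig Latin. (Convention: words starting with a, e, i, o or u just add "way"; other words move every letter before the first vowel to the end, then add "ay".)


Word: "sick"
Starts with consonant(s) → move to end, add 'ay'
Consonant cluster: "s"
Pig Latin = "icksay"


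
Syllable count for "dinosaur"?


Word: "dinosaur"
Syllable breakdown: di / no / saur
Counting: 3 parts
= 3 syllables


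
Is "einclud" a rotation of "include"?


Word: "include", Candidate: "einclud"
Method: check if candidate is substring of word+word
"includeinclude" contains "einclud"? Yes
Is rotation = Yes


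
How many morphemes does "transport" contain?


Word: "transport"
Morphemes: trans- / port
Each morpheme carries meaning
= 2 morphemes


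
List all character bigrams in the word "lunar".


Word: "lunar" (length 5)
Number of bigrams = 5 - 2 + 1 = 4
  Position 0: "lu"
  Position 1: "un"
  Position 2: "na"
  Position 3: "ar"
Bigrams = "lu", "un", "na", "ar"


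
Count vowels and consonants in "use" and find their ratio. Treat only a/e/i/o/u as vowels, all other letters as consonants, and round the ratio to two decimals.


Word: "use"
Vowels (a,e,i,o,u): 2
Consonants: 1
Ratio = 2/1
= 2.00


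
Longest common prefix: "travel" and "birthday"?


Word 1: "travel"
Word 2: "birthday"
Comparing from start:
  Pos 0: 't' != 'b' (stop)
LCP = "" (length 0)


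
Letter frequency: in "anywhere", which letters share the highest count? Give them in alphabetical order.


Word: "anywhere"
Letter counts:
  'a': 1
  'e': 2
  'h': 1
  'n': 1
  'r': 1
  'w': 1
  'y': 1
Maximum count = 2
Most frequent = 'e' (2 times each)


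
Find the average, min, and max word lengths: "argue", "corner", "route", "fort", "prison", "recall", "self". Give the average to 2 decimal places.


Lengths: "argue"=5, "corner"=6, "route"=5, "fort"=4, "prison"=6, "recall"=6, "self"=4
Sum = 36, Count = 7
Average = 36/7 = 5.14
= avg=5.14, min=4, max=6


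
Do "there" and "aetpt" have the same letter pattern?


Pattern of "there": [0, 1, 2, 3, 2]
Pattern of "aetpt": [0, 1, 2, 3, 2]
Patterns match
Same pattern = Yes


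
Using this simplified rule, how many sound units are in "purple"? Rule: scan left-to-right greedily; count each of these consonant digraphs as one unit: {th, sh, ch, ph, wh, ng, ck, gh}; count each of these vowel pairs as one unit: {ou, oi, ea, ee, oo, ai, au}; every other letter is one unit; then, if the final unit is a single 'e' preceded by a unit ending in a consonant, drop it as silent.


Word: "purple" (6 letters)
Left-to-right scan:
  1. 'p' (letter)
  2. 'u' (letter)
  3. 'r' (letter)
  4. 'p' (letter)
  5. 'l' (letter)
  6. 'e' (letter)
Units from scan: 6
Final unit is 'e' after a consonant -> drop as silent (-1)
Sound units = 5 units


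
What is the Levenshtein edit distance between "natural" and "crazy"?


Word 1: "natural" (length 7)
Word 2: "crazy" (length 5)
One optimal edit sequence (insert/delete/substitute each cost 1):
  1. delete 'n'  (+1)
  2. delete 'a'  (+1)
  3. delete 't'  (+1)
  4. substitute 'u' -> 'c'  (+1)
  5. keep 'r'
  6. keep 'a'
  7. insert 'z'  (+1)
  8. substitute 'l' -> 'y'  (+1)
Total edit operations: 6
Edit distance = 6


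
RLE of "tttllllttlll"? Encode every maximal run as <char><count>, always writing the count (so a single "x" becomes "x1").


String: "tttllllttlll"
Scanning for consecutive runs:
  't' x 3
  'l' x 4
  't' x 2
  'l' x 3
RLE = "t3l4t2l3"


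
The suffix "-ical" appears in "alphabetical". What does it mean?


Suffix: -ical
As in: alphabetical -> alphabet + -ical
Meaning = relating to


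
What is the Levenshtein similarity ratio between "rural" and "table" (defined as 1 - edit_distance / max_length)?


Word 1: "rural" (length 5)
Word 2: "table" (length 5)
One optimal edit sequence:
  1. substitute 'r' -> 't'  (+1)
  2. substitute 'u' -> 'a'  (+1)
  3. substitute 'r' -> 'b'  (+1)
  4. substitute 'a' -> 'l'  (+1)
  5. substitute 'l' -> 'e'  (+1)
Edit distance = 5
Max length = max(5, 5) = 5
Similarity = 1 - 5/5
= 0.0000


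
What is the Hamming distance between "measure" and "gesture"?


Comparing character by character (same length = 7):
  Pos 0: 'm' vs 'g' !=
  Pos 1: 'e' vs 'e' =
  Pos 2: 'a' vs 's' !=
  Pos 3: 's' vs 't' !=
  Pos 4: 'u' vs 'u' =
  Pos 5: 'r' vs 'r' =
  Pos 6: 'e' vs 'e' =
Hamming distance = 3


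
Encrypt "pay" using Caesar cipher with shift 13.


Word: "pay"
Shift: 13
Each letter → (letter + shift) mod 26:
  'p' (15) + 13 = 2 → 'c'
  'a' (0) + 13 = 13 → 'n'
  'y' (24) + 13 = 11 → 'l'
Result = "cnl"


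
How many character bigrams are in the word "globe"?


Word: "globe" (length 5)
Number of 2-grams = length - 2 + 1 = 5 - 2 + 1
= 4


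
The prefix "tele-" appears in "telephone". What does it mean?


Prefix: tele-
As in: telephone -> tele- + phone
Meaning = distant


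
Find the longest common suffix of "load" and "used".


Word 1: "load"
Word 2: "used"
Comparing from end:
  Pos -1: 'd' == 'd'
  Pos -2: 'a' != 'e' (stop)
LCS = "d" (length 1)


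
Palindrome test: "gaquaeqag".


Word: "gaquaeqag"
Reversed: "gaqeauqag"
Forward == Backward? gaquaeqag != gaqeauqag
Palindrome = No


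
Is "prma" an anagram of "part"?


Word 1: "part" → sorted: aprt
Word 2: "prma" → sorted: ampr
Same letters? aprt != ampr
Anagram = No


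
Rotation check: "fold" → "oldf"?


Word: "fold", Candidate: "oldf"
Method: check if candidate is substring of word+word
"foldfold" contains "oldf"? Yes
Is rotation = Yes


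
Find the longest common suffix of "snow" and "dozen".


Word 1: "snow"
Word 2: "dozen"
Comparing from end:
  Pos -1: 'w' != 'n' (stop)
LCS = "" (length 0)


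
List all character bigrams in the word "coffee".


Word: "coffee" (length 6)
Number of bigrams = 6 - 2 + 1 = 5
  Position 0: "co"
  Position 1: "of"
  Position 2: "ff"
  Position 3: "fe"
  Position 4: "ee"
Bigrams = "co", "of", "ff", "fe", "ee"


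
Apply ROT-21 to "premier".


Word: "premier"
Shift: 21
Each letter → (letter + shift) mod 26:
  'p' (15) + 21 = 10 → 'k'
  'r' (17) + 21 = 12 → 'm'
  'e' (4) + 21 = 25 → 'z'
  'm' (12) + 21 = 7 → 'h'
  'i' (8) + 21 = 3 → 'd'
  'e' (4) + 21 = 25 → 'z'
  'r' (17) + 21 = 12 → 'm'
Result = "kmzhdzm"


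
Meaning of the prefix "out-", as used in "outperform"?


Prefix: out-
Example: outperform = out- + perform
Meaning = surpass


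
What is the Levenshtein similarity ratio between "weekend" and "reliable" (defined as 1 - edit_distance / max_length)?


Word 1: "weekend" (length 7)
Word 2: "reliable" (length 8)
One optimal edit sequence:
  1. substitute 'w' -> 'r'  (+1)
  2. keep 'e'
  3. insert 'l'  (+1)
  4. substitute 'e' -> 'i'  (+1)
  5. substitute 'k' -> 'a'  (+1)
  6. substitute 'e' -> 'b'  (+1)
  7. substitute 'n' -> 'l'  (+1)
  8. substitute 'd' -> 'e'  (+1)
Edit distance = 7
Max length = max(7, 8) = 8
Similarity = 1 - 7/8
= 0.1250


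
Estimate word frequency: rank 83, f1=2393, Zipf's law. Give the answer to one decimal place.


Zipf's law: f(r) = f(1) / r
f(1) = 2393
f(83) = 2393 / 83
= 28.8 occurrences


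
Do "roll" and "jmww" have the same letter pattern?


Pattern of "roll": [0, 1, 2, 2]
Pattern of "jmww": [0, 1, 2, 2]
Patterns match
Same pattern = Yes


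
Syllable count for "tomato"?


Word: "tomato"
Syllable breakdown: to · ma · to
Counting: 3 parts
= 3 syllables


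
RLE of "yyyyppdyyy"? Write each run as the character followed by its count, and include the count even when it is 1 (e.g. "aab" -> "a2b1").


String: "yyyyppdyyy"
Scanning for consecutive runs:
  'y' x 4
  'p' x 2
  'd' x 1
  'y' x 3
RLE = "y4p2d1y3"


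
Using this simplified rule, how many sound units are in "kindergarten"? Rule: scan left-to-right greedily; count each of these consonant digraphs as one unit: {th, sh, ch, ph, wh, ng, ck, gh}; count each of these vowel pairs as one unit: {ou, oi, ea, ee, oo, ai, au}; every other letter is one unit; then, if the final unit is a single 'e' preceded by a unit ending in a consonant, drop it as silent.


Word: "kindergarten" (12 letters)
Left-to-right scan:
  (1) 'k' (letter)
  (2) 'i' (letter)
  (3) 'n' (letter)
  (4) 'd' (letter)
  (5) 'e' (letter)
  (6) 'r' (letter)
  (7) 'g' (letter)
  (8) 'a' (letter)
  (9) 'r' (letter)
  (10) 't' (letter)
  (11) 'e' (letter)
  (12) 'n' (letter)
Units from scan: 12
Sound units = 12 units


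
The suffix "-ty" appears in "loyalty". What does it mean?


Suffix: -ty
Example: loyalty (loyal + -ty)
Meaning = quality of


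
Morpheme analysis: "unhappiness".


Word: "unhappiness"
Morphemes: un- + happi + -ness
Each morpheme carries meaning
= 3 morphemes


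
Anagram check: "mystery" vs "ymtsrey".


Word 1: "mystery" → sorted: emrstyy
Word 2: "ymtsrey" → sorted: emrstyy
Same letters? emrstyy == emrstyy
Anagram = Yes


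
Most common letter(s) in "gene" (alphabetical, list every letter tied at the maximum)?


Word: "gene"
Letter counts:
  'e': 2
  'g': 1
  'n': 1
Maximum count = 2
Most frequent = 'e' (2 times each)


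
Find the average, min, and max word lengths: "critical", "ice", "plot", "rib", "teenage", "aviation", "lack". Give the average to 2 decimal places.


Lengths: "critical"=8, "ice"=3, "plot"=4, "rib"=3, "teenage"=7, "aviation"=8, "lack"=4
Sum = 37, Count = 7
Average = 37/7 = 5.29
= avg=5.29, min=3, max=8


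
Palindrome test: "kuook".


Word: "kuook"
Reversed: "koouk"
Forward == Backward? kuook != koouk
Palindrome = No


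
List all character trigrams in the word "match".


Word: "match" (length 5)
Number of trigrams = 5 - 3 + 1 = 3
  Position 0: "mat"
  Position 1: "atc"
  Position 2: "tch"
Trigrams = "mat", "atc", "tch"


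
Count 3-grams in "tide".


Word: "tide" (length 4)
Number of 3-grams = length - 3 + 1 = 4 - 3 + 1
= 2


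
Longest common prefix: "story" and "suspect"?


Word 1: "story"
Word 2: "suspect"
Comparing from start:
  Pos 0: 's' == 's'
  Pos 1: 't' != 'u' (stop)
LCP = "s" (length 1)


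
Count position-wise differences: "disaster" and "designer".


Comparing character by character (same length = 8):
  Pos 0: 'd' vs 'd' =
  Pos 1: 'i' vs 'e' !=
  Pos 2: 's' vs 's' =
  Pos 3: 'a' vs 'i' !=
  Pos 4: 's' vs 'g' !=
  Pos 5: 't' vs 'n' !=
  Pos 6: 'e' vs 'e' =
  Pos 7: 'r' vs 'r' =
Hamming distance = 4


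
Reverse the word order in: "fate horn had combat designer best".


Original: "fate horn had combat designer best"
Words (1..n): fate | horn | had | combat | designer | best
Reversed (n..1): best | designer | combat | had | horn | fate
Result = "best designer combat had horn fate"


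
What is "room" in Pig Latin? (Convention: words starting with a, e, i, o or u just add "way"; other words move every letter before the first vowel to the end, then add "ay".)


Word: "room"
Starts with consonant(s) → move to end, add 'ay'
Consonant cluster: "r"
Pig Latin = "oomray"


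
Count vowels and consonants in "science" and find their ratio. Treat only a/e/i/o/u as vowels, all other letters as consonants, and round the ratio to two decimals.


Word: "science"
Vowels (a,e,i,o,u): 3
Consonants: 4
Ratio = 3/4
= 0.75


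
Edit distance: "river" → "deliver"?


Word 1: "river" (length 5)
Word 2: "deliver" (length 7)
One optimal edit sequence (insert/delete/substitute each cost 1):
  1. insert 'd'  (+1)
  2. insert 'e'  (+1)
  3. substitute 'r' -> 'l'  (+1)
  4. keep 'i'
  5. keep 'v'
  6. keep 'e'
  7. keep 'r'
Total edit operations: 3
Edit distance = 3


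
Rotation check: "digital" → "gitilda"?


Word: "digital", Candidate: "gitilda"
Method: check if candidate is substring of word+word
"digitaldigital" contains "gitilda"? No
Is rotation = No


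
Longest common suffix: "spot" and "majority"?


Word 1: "spot"
Word 2: "majority"
Comparing from end:
  Pos -1: 't' != 'y' (stop)
LCS = "" (length 0)


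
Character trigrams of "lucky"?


Word: "lucky" (length 5)
Number of trigrams = 5 - 3 + 1 = 3
  Position 0: "luc"
  Position 1: "uck"
  Position 2: "cky"
Trigrams = "luc", "uck", "cky"


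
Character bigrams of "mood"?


Word: "mood" (length 4)
Number of bigrams = 4 - 2 + 1 = 3
  Position 0: "mo"
  Position 1: "oo"
  Position 2: "od"
Bigrams = "mo", "oo", "od"


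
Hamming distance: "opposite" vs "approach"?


Comparing character by character (same length = 8):
  Pos 0: 'o' vs 'a' !=
  Pos 1: 'p' vs 'p' =
  Pos 2: 'p' vs 'p' =
  Pos 3: 'o' vs 'r' !=
  Pos 4: 's' vs 'o' !=
  Pos 5: 'i' vs 'a' !=
  Pos 6: 't' vs 'c' !=
  Pos 7: 'e' vs 'h' !=
Hamming distance = 6


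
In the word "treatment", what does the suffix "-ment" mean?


Suffix: -ment
Example: treatment (treat + -ment)
Meaning = result of action


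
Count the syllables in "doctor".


Word: "doctor"
Syllable breakdown: doc-tor
Counting: 2 parts
= 2 syllables


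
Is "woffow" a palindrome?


Word: "woffow"
Reversed: "woffow"
Forward == Backward? woffow == woffow
Palindrome = Yes


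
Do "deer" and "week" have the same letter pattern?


Pattern of "deer": [0, 1, 1, 2]
Pattern of "week": [0, 1, 1, 2]
Patterns match
Same pattern = Yes


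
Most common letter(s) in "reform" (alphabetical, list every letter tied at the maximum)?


Word: "reform"
Letter counts:
  'e': 1
  'f': 1
  'm': 1
  'o': 1
  'r': 2
Maximum count = 2
Most frequent = 'r' (2 times each)


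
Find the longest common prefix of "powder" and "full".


Word 1: "powder"
Word 2: "full"
Comparing from start:
  Pos 0: 'p' != 'f' (stop)
LCP = "" (length 0)


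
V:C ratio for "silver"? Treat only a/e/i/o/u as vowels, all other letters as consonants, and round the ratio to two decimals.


Word: "silver"
Vowels (a,e,i,o,u): 2
Consonants: 4
Ratio = 2/4
= 0.50


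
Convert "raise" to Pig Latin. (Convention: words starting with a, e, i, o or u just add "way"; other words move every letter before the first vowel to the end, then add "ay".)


Word: "raise"
Starts with consonant(s) → move to end, add 'ay'
Consonant cluster: "r"
Pig Latin = "aiseray"


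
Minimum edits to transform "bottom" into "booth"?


Word 1: "bottom" (length 6)
Word 2: "booth" (length 5)
One optimal edit sequence (insert/delete/substitute each cost 1):
  1. keep 'b'
  2. keep 'o'
  3. substitute 't' -> 'o'  (+1)
  4. keep 't'
  5. delete 'o'  (+1)
  6. substitute 'm' -> 'h'  (+1)
Total edit operations: 3
Edit distance = 3


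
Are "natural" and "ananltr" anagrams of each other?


Word 1: "natural" → sorted: aalnrtu
Word 2: "ananltr" → sorted: aalnnrt
Same letters? aalnrtu != aalnnrt
Anagram = No


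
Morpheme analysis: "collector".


Word: "collector"
Morphemes: collect / -or
Each morpheme carries meaning
= 2 morphemes


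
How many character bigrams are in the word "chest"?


Word: "chest" (length 5)
Number of 2-grams = length - 2 + 1 = 5 - 2 + 1
= 4


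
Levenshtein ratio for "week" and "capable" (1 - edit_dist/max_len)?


Word 1: "week" (length 4)
Word 2: "capable" (length 7)
One optimal edit sequence:
  1. insert 'c'  (+1)
  2. insert 'a'  (+1)
  3. insert 'p'  (+1)
  4. substitute 'w' -> 'a'  (+1)
  5. substitute 'e' -> 'b'  (+1)
  6. substitute 'e' -> 'l'  (+1)
  7. substitute 'k' -> 'e'  (+1)
Edit distance = 7
Max length = max(4, 7) = 7
Similarity = 1 - 7/7
= 0.0000


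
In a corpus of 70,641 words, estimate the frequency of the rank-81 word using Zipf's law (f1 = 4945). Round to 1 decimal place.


Zipf's law: f(r) = f(1) / r
f(1) = 4945
f(81) = 4945 / 81
= 61.0 occurrences


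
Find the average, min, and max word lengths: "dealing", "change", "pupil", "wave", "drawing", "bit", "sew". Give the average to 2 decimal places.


Lengths: "dealing"=7, "change"=6, "pupil"=5, "wave"=4, "drawing"=7, "bit"=3, "sew"=3
Sum = 35, Count = 7
Average = 35/7 = 5.00
= avg=5.00, min=3, max=7


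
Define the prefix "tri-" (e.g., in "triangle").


Prefix: tri-
Example: triangle = tri- + angle
Meaning = three


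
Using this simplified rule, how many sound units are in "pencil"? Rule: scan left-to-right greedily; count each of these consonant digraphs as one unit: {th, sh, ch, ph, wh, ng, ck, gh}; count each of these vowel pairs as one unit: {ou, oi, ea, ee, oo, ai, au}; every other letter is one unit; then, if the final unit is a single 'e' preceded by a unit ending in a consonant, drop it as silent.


Word: "pencil" (6 letters)
Left-to-right scan:
  1. 'p' (letter)
  2. 'e' (letter)
  3. 'n' (letter)
  4. 'c' (letter)
  5. 'i' (letter)
  6. 'l' (letter)
Units from scan: 6
Sound units = 6 units


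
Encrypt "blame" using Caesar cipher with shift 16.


Word: "blame"
Shift: 16
Each letter → (letter + shift) mod 26:
  'b' (1) + 16 = 17 → 'r'
  'l' (11) + 16 = 1 → 'b'
  'a' (0) + 16 = 16 → 'q'
  'm' (12) + 16 = 2 → 'c'
  'e' (4) + 16 = 20 → 'u'
Result = "rbqcu"


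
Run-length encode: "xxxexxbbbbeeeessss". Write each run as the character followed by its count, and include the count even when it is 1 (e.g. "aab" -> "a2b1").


String: "xxxexxbbbbeeeessss"
Scanning for consecutive runs:
  'x' x 3
  'e' x 1
  'x' x 2
  'b' x 4
  'e' x 4
  's' x 4
RLE = "x3e1x2b4e4s4"


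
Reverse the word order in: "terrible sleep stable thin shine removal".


Original: "terrible sleep stable thin shine removal"
Words (1..n): terrible | sleep | stable | thin | shine | removal
Reversed (n..1): removal | shine | thin | stable | sleep | terrible
Result = "removal shine thin stable sleep terrible"


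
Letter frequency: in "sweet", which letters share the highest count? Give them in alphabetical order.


Word: "sweet"
Letter counts:
  'e': 2
  's': 1
  't': 1
  'w': 1
Maximum count = 2
Most frequent = 'e' (2 times each)


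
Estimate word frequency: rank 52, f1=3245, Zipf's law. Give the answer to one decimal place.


Zipf's law: f(r) = f(1) / r
f(1) = 3245
f(52) = 3245 / 52
= 62.4 occurrences


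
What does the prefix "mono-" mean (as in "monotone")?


Prefix: mono-
As in: monotone -> mono- + tone
Meaning = one


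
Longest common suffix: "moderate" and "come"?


Word 1: "moderate"
Word 2: "come"
Comparing from end:
  Pos -1: 'e' == 'e'
  Pos -2: 't' != 'm' (stop)
LCS = "e" (length 1)


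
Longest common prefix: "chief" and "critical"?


Word 1: "chief"
Word 2: "critical"
Comparing from start:
  Pos 0: 'c' == 'c'
  Pos 1: 'h' != 'r' (stop)
LCP = "c" (length 1)


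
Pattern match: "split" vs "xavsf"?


Pattern of "split": [0, 1, 2, 3, 4]
Pattern of "xavsf": [0, 1, 2, 3, 4]
Patterns match
Same pattern = Yes


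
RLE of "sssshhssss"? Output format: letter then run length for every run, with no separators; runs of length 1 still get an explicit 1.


String: "sssshhssss"
Scanning for consecutive runs:
  's' x 4
  'h' x 2
  's' x 4
RLE = "s4h2s4"


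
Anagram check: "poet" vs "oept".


Word 1: "poet" → sorted: eopt
Word 2: "oept" → sorted: eopt
Same letters? eopt == eopt
Anagram = Yes


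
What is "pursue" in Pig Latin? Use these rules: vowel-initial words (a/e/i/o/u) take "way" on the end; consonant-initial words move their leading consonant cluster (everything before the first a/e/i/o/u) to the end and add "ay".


Word: "pursue"
Starts with consonant(s) → move to end, add 'ay'
Consonant cluster: "p"
Pig Latin = "ursuepay"


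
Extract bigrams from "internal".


Word: "internal" (length 8)
Number of bigrams = 8 - 2 + 1 = 7
  Position 0: "in"
  Position 1: "nt"
  Position 2: "te"
  Position 3: "er"
  Position 4: "rn"
  Position 5: "na"
  Position 6: "al"
Bigrams = "in", "nt", "te", "er", "rn", "na", "al"


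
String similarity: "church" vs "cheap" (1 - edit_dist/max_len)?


Word 1: "church" (length 6)
Word 2: "cheap" (length 5)
One optimal edit sequence:
  1. keep 'c'
  2. keep 'h'
  3. delete 'u'  (+1)
  4. substitute 'r' -> 'e'  (+1)
  5. substitute 'c' -> 'a'  (+1)
  6. substitute 'h' -> 'p'  (+1)
Edit distance = 4
Max length = max(6, 5) = 6
Similarity = 1 - 4/6
= 0.3333


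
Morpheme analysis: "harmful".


Word: "harmful"
Morphemes: harm / -ful
Each morpheme carries meaning
= 2 morphemes


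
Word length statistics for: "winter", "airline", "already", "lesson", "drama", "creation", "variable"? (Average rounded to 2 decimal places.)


Lengths: "winter"=6, "airline"=7, "already"=7, "lesson"=6, "drama"=5, "creation"=8, "variable"=8
Sum = 47, Count = 7
Average = 47/7 = 6.71
= avg=6.71, min=5, max=8


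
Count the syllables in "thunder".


Word: "thunder"
Syllable breakdown: thun · der
Counting: 2 parts
= 2 syllables


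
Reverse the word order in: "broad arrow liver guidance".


Original: "broad arrow liver guidance"
Words (1..n): broad | arrow | liver | guidance
Reversed (n..1): guidance | liver | arrow | broad
Result = "guidance liver arrow broad"


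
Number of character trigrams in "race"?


Word: "race" (length 4)
Number of 3-grams = length - 3 + 1 = 4 - 3 + 1
= 2


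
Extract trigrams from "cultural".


Word: "cultural" (length 8)
Number of trigrams = 8 - 3 + 1 = 6
  Position 0: "cul"
  Position 1: "ult"
  Position 2: "ltu"
  Position 3: "tur"
  Position 4: "ura"
  Position 5: "ral"
Trigrams = "cul", "ult", "ltu", "tur", "ura", "ral"
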